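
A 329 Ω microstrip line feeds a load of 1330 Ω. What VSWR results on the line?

VSWR ≈ 4.04

For a purely resistive load, VSWR = R_L/Z_0 or Z_0/R_L (whichever > 1) = 1330/329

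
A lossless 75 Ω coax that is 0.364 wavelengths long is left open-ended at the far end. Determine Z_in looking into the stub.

βl = 2π × 0.364 = 131°
tan(βl) = -1.15
For an open-ended stub, Z_in = −jZ_0·cot(βl) = −jZ_0/tan(βl)

Z_in ≈ +j65.3 Ω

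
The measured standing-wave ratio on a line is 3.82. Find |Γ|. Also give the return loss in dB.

|Γ| ≈ 0.585; return loss ≈ 4.66 dB

|Γ| = (S − 1)/(S + 1) = (3.82 − 1)/(3.82 + 1) = 2.82/4.82
RL = −20·log₁₀|Γ| = −20·log₁₀(0.585)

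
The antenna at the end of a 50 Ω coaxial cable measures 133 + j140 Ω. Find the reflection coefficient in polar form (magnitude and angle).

Γ = (Z_L − Z_0)/(Z_L + Z_0) = (83 + j140)/(183 + j140)
|Γ| = 163/230 = 0.706

Γ ≈ 0.706 ∠ 21.9°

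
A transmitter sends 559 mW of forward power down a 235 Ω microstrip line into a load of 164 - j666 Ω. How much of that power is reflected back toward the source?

P_reflected ≈ 416 mW

|Γ| = |(-71 − j666)/(399 − j666)| = 0.863
|Γ|² = 0.744
P_refl = |Γ|²·P_inc = 416 mW, P_del = (1 − |Γ|²)·P_inc = 143 mW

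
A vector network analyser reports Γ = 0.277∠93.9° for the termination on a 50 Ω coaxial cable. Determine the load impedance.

Z_L = Z_0·(1 + Γ)/(1 − Γ) = 50·(0.981 + j0.276)/(1.02 − j0.276)

Z_L ≈ 41.4 + j24.8 Ω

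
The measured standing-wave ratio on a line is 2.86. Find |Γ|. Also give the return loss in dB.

|Γ| ≈ 0.482; return loss ≈ 6.34 dB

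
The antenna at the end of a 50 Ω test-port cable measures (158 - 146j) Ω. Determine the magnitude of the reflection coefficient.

Γ = (Z_L − Z_0)/(Z_L + Z_0) = (108 − j146)/(208 − j146)
|Γ| = 182/254

|Γ| ≈ 0.715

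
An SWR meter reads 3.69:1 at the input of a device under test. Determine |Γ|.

|Γ| ≈ 0.574

|Γ| = (S − 1)/(S + 1) = (3.69 − 1)/(3.69 + 1) = 2.69/4.69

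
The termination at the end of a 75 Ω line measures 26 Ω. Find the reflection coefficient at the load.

Γ = (Z_L − Z_0)/(Z_L + Z_0) = (26 − 75)/(26 + 75) = -49/101

Γ = -0.485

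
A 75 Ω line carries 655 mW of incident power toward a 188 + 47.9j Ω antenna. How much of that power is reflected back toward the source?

|Γ| = |(113 + j47.9)/(263 + j47.9)| = 0.459
|Γ|² = 0.211
P_refl = |Γ|²·P_inc = 138 mW, P_del = (1 − |Γ|²)·P_inc = 517 mW

P_reflected ≈ 138 mW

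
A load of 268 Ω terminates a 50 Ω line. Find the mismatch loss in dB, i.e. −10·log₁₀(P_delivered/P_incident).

mismatch loss ≈ 2.76 dB

Γ = (268 − 50)/(268 + 50) = 0.686
|Γ|² = 0.47, so P_del/P_inc = 1 − |Γ|² = 0.53
ML = −10·log₁₀(1 − |Γ|²)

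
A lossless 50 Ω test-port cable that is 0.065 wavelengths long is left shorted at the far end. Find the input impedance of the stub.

Z_in ≈ +j21.6 Ω

βl = 2π × 0.065 = 23.4°
tan(βl) = 0.433
For a shorted stub, Z_in = jZ_0·tan(βl)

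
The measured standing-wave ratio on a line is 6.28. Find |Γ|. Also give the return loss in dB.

|Γ| ≈ 0.725; return loss ≈ 2.79 dB

|Γ| = (S − 1)/(S + 1) = (6.28 − 1)/(6.28 + 1) = 5.28/7.28
RL = −20·log₁₀|Γ| = −20·log₁₀(0.725)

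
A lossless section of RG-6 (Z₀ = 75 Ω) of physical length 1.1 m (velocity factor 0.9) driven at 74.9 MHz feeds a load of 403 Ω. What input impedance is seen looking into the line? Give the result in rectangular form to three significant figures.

λ = v/f = 0.9·c / 74.9 MHz = 3.6 m
βl = 2π·l/λ = 2π × 0.305 = 110°
tan(βl) = tan(110°) = -2.77
Z_in = Z_0·(Z_L + jZ_0·tanβl)/(Z_0 + jZ_L·tanβl)
     = 75·(403 − j208)/(75 − j1120)

Z_in ≈ 15.7 + j26 Ω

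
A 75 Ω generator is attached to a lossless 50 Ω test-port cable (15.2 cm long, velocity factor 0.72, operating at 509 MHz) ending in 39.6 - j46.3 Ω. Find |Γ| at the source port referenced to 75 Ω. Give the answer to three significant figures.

|Γ| ≈ 0.333

λ = v/f = 0.72·c / 509 MHz = 0.424 m
βl = 2π·l/λ = 2π × 0.358 = 129°
tan(βl) = -1.24
Z_in = Z_0·(Z_L + jZ_0·tanβl)/(Z_0 + jZ_L·tanβl) = 102 + j55.6 Ω
Γ_s = (Z_in − Z_s)/(Z_in + Z_s) = (27.1 + j55.6)/(177 + j55.6), |Γ_s| = 0.333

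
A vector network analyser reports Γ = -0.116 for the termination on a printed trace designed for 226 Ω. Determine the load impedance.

Z_L = Z_0·(1 + Γ)/(1 − Γ) = 226·(0.884)/(1.12)

Z_L ≈ 179 Ω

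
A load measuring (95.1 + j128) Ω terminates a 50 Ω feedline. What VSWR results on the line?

VSWR ≈ 5.7

Γ = (Z_L − Z_0)/(Z_L + Z_0) = (45.1 + j128)/(145.1 + j128)
|Γ| = 136/193 = 0.701
VSWR = (1 + |Γ|)/(1 − |Γ|) = 1.7/0.299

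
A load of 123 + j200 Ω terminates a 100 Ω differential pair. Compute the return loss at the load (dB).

Γ = (23 + j200)/(223 + j200), |Γ| = 0.672
RL = −20·log₁₀|Γ| = −20·log₁₀(0.672)

RL ≈ 3.45 dB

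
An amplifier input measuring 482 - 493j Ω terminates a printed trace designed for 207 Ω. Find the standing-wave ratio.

VSWR ≈ 4.99

Γ = (Z_L − Z_0)/(Z_L + Z_0) = (275 − j493)/(689 − j493)
|Γ| = 565/847 = 0.666
VSWR = (1 + |Γ|)/(1 − |Γ|) = 1.67/0.334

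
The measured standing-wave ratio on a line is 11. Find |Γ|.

|Γ| = (S − 1)/(S + 1) = (11 − 1)/(11 + 1) = 10/12

|Γ| ≈ 0.833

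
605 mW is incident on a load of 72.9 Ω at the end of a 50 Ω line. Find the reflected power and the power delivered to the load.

Γ = (72.9 − 50)/(72.9 + 50) = 0.186
|Γ|² = 0.0347
P_refl = |Γ|²·P_inc = 21 mW, P_del = (1 − |Γ|²)·P_inc = 584 mW

P_reflected ≈ 21 mW; P_delivered ≈ 584 mW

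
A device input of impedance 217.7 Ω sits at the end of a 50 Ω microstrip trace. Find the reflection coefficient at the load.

Γ = (Z_L − Z_0)/(Z_L + Z_0) = (217.7 − 50)/(217.7 + 50) = 167.7/267.7

Γ = 0.626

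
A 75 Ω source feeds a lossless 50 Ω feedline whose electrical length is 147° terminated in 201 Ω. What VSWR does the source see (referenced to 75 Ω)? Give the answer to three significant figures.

tan(βl) = -0.649
Z_in = Z_0·(Z_L + jZ_0·tanβl)/(Z_0 + jZ_L·tanβl) = 36.6 + j63 Ω
Γ_s = (Z_in − Z_s)/(Z_in + Z_s) = (-38.4 + j63)/(112 + j63), |Γ_s| = 0.576
VSWR = (1 + |Γ_s|)/(1 − |Γ_s|)

VSWR ≈ 3.72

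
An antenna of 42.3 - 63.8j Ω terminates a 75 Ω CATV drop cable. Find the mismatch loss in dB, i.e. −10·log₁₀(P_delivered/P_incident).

Γ = (-32.7 − j63.8)/(117.3 − j63.8), |Γ| = 0.537
|Γ|² = 0.288, so P_del/P_inc = 1 − |Γ|² = 0.712
ML = −10·log₁₀(1 − |Γ|²)

mismatch loss ≈ 1.48 dB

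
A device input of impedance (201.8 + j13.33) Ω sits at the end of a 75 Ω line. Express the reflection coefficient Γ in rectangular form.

Γ = (Z_L − Z_0)/(Z_L + Z_0) = (126.8 + j13.33)/(276.8 + j13.33)

Γ ≈ 0.459 + j0.026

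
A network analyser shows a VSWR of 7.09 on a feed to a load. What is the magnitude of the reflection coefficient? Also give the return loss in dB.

|Γ| ≈ 0.753; return loss ≈ 2.47 dB

|Γ| = (S − 1)/(S + 1) = (7.09 − 1)/(7.09 + 1) = 6.09/8.09
RL = −20·log₁₀|Γ| = −20·log₁₀(0.753)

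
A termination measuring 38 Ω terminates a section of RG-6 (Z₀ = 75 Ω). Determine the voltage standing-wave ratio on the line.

VSWR ≈ 1.97

For a purely resistive load, VSWR = R_L/Z_0 or Z_0/R_L (whichever > 1) = 75/38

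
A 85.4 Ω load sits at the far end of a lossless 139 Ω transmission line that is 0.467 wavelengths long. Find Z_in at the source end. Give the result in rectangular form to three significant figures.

Z_in ≈ 87.7 − j17.9 Ω

βl = 2π × 0.467 = 168°
tan(βl) = tan(168°) = -0.21
Z_in = Z_0·(Z_L + jZ_0·tanβl)/(Z_0 + jZ_L·tanβl)
     = 139·(85.4 − j29.2)/(139 − j18)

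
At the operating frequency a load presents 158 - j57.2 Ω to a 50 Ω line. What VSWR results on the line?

Γ = (Z_L − Z_0)/(Z_L + Z_0) = (108 − j57.2)/(208 − j57.2)
|Γ| = 122/216 = 0.567
VSWR = (1 + |Γ|)/(1 − |Γ|) = 1.57/0.433

VSWR ≈ 3.61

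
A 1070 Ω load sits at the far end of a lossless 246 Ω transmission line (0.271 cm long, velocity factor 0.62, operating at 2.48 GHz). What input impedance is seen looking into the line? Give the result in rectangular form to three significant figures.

Z_in ≈ 561 − j507 Ω

λ = v/f = 0.62·c / 2.48 GHz = 0.075 m
βl = 2π·l/λ = 2π × 0.0361 = 13°
tan(βl) = tan(13°) = 0.231
Z_in = Z_0·(Z_L + jZ_0·tanβl)/(Z_0 + jZ_L·tanβl)
     = 246·(1070 + j56.8)/(246 + j247)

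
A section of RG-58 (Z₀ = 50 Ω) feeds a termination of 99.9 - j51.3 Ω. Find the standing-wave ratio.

Γ = (Z_L − Z_0)/(Z_L + Z_0) = (49.9 − j51.3)/(149.9 − j51.3)
|Γ| = 71.6/158 = 0.452
VSWR = (1 + |Γ|)/(1 − |Γ|) = 1.45/0.548

VSWR ≈ 2.65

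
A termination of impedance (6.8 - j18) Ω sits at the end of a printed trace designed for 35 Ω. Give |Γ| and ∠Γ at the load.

Γ ≈ 0.735 ∠ -124°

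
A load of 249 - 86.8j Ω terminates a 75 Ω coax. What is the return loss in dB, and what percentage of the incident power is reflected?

Γ = (174 − j86.8)/(324 − j86.8), |Γ| = 0.58
RL = −20·log₁₀(0.58) = 4.74 dB
P_refl/P_inc = |Γ|² = 0.336

RL ≈ 4.74 dB; 33.6% of incident power reflected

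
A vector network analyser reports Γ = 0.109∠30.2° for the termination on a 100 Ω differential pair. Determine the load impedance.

Z_L ≈ 120 + j13.3 Ω

Z_L = Z_0·(1 + Γ)/(1 − Γ) = 100·(1.09 + j0.0548)/(0.906 − j0.0548)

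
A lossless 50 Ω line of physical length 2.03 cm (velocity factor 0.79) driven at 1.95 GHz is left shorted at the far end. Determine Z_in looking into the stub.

λ = v/f = 0.79·c / 1.95 GHz = 0.122 m
βl = 2π·l/λ = 2π × 0.167 = 60.1°
tan(βl) = 1.74
For a shorted stub, Z_in = jZ_0·tan(βl)

Z_in ≈ +j87.1 Ω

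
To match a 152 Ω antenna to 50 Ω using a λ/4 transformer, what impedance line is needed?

Z_qwt = √(Z_0·R_L) = √(50 × 152) = √7600

Z_qwt ≈ 87.2 Ω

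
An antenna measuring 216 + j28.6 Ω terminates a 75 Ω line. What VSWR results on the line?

VSWR ≈ 2.94

Γ = (Z_L − Z_0)/(Z_L + Z_0) = (141 + j28.6)/(291 + j28.6)
|Γ| = 144/292 = 0.492
VSWR = (1 + |Γ|)/(1 − |Γ|) = 1.49/0.508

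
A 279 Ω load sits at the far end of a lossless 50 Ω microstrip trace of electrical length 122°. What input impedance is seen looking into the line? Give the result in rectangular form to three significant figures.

tan(βl) = tan(122°) = -1.6
Z_in = Z_0·(Z_L + jZ_0·tanβl)/(Z_0 + jZ_L·tanβl)
     = 50·(279 − j80)/(50 − j446)

Z_in ≈ 12.3 + j29.9 Ω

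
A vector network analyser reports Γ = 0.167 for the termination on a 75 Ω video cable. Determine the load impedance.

Z_L ≈ 105 Ω

Z_L = Z_0·(1 + Γ)/(1 − Γ) = 75·(1.17)/(0.833)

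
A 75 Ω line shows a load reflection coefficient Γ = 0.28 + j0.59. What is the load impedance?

Z_L = Z_0·(1 + Γ)/(1 − Γ) = 75·(1.28 + j0.59)/(0.72 − j0.59)

Z_L ≈ 49.6 + j102 Ω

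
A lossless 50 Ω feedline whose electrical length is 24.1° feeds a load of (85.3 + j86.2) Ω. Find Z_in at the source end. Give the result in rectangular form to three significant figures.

Z_in ≈ 161 − j63.4 Ω

tan(βl) = tan(24.1°) = 0.447
Z_in = Z_0·(Z_L + jZ_0·tanβl)/(Z_0 + jZ_L·tanβl)
     = 50·(85.3 + j109)/(11.4 + j38.2)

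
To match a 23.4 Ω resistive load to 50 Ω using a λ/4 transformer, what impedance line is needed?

Z_qwt ≈ 34.2 Ω

Z_qwt = √(Z_0·R_L) = √(50 × 23.4) = √1170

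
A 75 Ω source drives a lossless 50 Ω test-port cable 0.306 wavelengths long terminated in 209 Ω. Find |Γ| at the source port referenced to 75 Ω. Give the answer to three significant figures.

βl = 2π × 0.306 = 110°
tan(βl) = -2.72
Z_in = Z_0·(Z_L + jZ_0·tanβl)/(Z_0 + jZ_L·tanβl) = 13.5 + j17.2 Ω
Γ_s = (Z_in − Z_s)/(Z_in + Z_s) = (-61.5 + j17.2)/(88.5 + j17.2), |Γ_s| = 0.709

|Γ| ≈ 0.709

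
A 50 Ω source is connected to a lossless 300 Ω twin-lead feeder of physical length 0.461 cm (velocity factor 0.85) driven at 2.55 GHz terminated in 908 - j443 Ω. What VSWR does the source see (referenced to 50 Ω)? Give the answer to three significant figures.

λ = v/f = 0.85·c / 2.55 GHz = 0.1 m
βl = 2π·l/λ = 2π × 0.0461 = 16.6°
tan(βl) = 0.298
Z_in = Z_0·(Z_L + jZ_0·tanβl)/(Z_0 + jZ_L·tanβl) = 342 − j460 Ω
Γ_s = (Z_in − Z_s)/(Z_in + Z_s) = (292 − j460)/(392 − j460), |Γ_s| = 0.901
VSWR = (1 + |Γ_s|)/(1 − |Γ_s|)

VSWR ≈ 19.3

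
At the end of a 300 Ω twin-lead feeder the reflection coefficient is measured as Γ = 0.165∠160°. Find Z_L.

Z_L ≈ 218 + j25.3 Ω

Z_L = Z_0·(1 + Γ)/(1 − Γ) = 300·(0.845 + j0.0564)/(1.16 − j0.0564)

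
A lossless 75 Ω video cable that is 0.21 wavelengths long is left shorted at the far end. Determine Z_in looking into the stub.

Z_in ≈ +j292 Ω

βl = 2π × 0.21 = 75.6°
tan(βl) = 3.89
For a shorted stub, Z_in = jZ_0·tan(βl)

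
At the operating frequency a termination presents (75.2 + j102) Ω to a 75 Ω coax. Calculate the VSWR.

VSWR ≈ 3.56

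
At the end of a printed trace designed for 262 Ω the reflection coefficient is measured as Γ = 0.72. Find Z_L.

Z_L = Z_0·(1 + Γ)/(1 − Γ) = 262·(1.72)/(0.28)

Z_L ≈ 1610 Ω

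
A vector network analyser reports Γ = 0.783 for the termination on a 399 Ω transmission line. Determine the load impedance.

Z_L ≈ 3280 Ω

Z_L = Z_0·(1 + Γ)/(1 − Γ) = 399·(1.78)/(0.217)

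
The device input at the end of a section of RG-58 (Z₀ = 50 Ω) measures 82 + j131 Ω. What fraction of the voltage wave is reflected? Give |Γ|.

Γ = (Z_L − Z_0)/(Z_L + Z_0) = (32 + j131)/(132 + j131)
|Γ| = 135/186

|Γ| ≈ 0.725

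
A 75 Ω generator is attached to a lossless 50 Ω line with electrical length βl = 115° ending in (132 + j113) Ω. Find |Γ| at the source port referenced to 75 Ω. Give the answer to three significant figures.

tan(βl) = -2.14
Z_in = Z_0·(Z_L + jZ_0·tanβl)/(Z_0 + jZ_L·tanβl) = 11.2 + j11.8 Ω
Γ_s = (Z_in − Z_s)/(Z_in + Z_s) = (-63.8 + j11.8)/(86.2 + j11.8), |Γ_s| = 0.747

|Γ| ≈ 0.747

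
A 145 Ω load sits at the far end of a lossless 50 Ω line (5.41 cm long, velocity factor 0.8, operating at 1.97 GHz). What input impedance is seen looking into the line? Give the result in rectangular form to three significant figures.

λ = v/f = 0.8·c / 1.97 GHz = 0.122 m
βl = 2π·l/λ = 2π × 0.444 = 160°
tan(βl) = tan(160°) = -0.367
Z_in = Z_0·(Z_L + jZ_0·tanβl)/(Z_0 + jZ_L·tanβl)
     = 50·(145 − j18.3)/(50 − j53.2)

Z_in ≈ 77.2 + j63.8 Ω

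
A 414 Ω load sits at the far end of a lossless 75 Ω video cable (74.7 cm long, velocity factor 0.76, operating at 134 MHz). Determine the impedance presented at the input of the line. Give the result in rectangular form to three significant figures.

Z_in ≈ 80.9 + j150 Ω

λ = v/f = 0.76·c / 134 MHz = 1.7 m
βl = 2π·l/λ = 2π × 0.439 = 158°
tan(βl) = tan(158°) = -0.403
Z_in = Z_0·(Z_L + jZ_0·tanβl)/(Z_0 + jZ_L·tanβl)
     = 75·(414 − j30.2)/(75 − j167)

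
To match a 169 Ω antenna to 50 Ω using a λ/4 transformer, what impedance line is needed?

Z_qwt ≈ 91.9 Ω

Z_qwt = √(Z_0·R_L) = √(50 × 169) = √8450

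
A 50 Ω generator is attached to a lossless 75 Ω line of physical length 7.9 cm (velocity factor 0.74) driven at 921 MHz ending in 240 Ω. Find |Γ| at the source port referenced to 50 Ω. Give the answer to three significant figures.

|Γ| ≈ 0.47

λ = v/f = 0.74·c / 921 MHz = 0.241 m
βl = 2π·l/λ = 2π × 0.328 = 118°
tan(βl) = -1.88
Z_in = Z_0·(Z_L + jZ_0·tanβl)/(Z_0 + jZ_L·tanβl) = 29.2 + j35 Ω
Γ_s = (Z_in − Z_s)/(Z_in + Z_s) = (-20.8 + j35)/(79.2 + j35), |Γ_s| = 0.47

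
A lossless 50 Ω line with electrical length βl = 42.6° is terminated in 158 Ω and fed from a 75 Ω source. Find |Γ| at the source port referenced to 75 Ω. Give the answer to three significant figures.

|Γ| ≈ 0.542

tan(βl) = 0.92
Z_in = Z_0·(Z_L + jZ_0·tanβl)/(Z_0 + jZ_L·tanβl) = 30.9 − j43.7 Ω
Γ_s = (Z_in − Z_s)/(Z_in + Z_s) = (-44.1 − j43.7)/(106 − j43.7), |Γ_s| = 0.542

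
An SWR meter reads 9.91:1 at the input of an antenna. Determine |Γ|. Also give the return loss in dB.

|Γ| = (S − 1)/(S + 1) = (9.91 − 1)/(9.91 + 1) = 8.91/10.9
RL = −20·log₁₀|Γ| = −20·log₁₀(0.817)

|Γ| ≈ 0.817; return loss ≈ 1.76 dB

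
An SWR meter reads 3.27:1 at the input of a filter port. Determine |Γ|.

|Γ| ≈ 0.532

|Γ| = (S − 1)/(S + 1) = (3.27 − 1)/(3.27 + 1) = 2.27/4.27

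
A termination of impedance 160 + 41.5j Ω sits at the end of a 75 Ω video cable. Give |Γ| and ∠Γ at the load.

Γ ≈ 0.396 ∠ 16°

Γ = (Z_L − Z_0)/(Z_L + Z_0) = (85 + j41.5)/(235 + j41.5)
|Γ| = 94.6/239 = 0.396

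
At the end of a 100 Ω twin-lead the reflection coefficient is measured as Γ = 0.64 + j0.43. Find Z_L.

Z_L ≈ 129 + j273 Ω

Z_L = Z_0·(1 + Γ)/(1 − Γ) = 100·(1.64 + j0.43)/(0.36 − j0.43)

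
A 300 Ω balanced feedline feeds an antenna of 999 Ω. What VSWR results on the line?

VSWR ≈ 3.33

For a purely resistive load, VSWR = R_L/Z_0 or Z_0/R_L (whichever > 1) = 999/300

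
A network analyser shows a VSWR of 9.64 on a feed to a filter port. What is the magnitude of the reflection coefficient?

|Γ| ≈ 0.812

|Γ| = (S − 1)/(S + 1) = (9.64 − 1)/(9.64 + 1) = 8.64/10.6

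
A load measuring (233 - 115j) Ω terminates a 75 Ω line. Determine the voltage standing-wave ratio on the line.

VSWR ≈ 3.93

Γ = (Z_L − Z_0)/(Z_L + Z_0) = (158 − j115)/(308 − j115)
|Γ| = 195/329 = 0.594
VSWR = (1 + |Γ|)/(1 − |Γ|) = 1.59/0.406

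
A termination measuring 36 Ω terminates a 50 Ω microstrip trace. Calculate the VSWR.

VSWR ≈ 1.39

Γ = (36 − 50)/(36 + 50) = -0.163
VSWR = (1 + 0.163)/(1 − 0.163)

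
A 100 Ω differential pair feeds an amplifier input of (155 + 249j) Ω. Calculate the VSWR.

VSWR ≈ 6.03

Γ = (Z_L − Z_0)/(Z_L + Z_0) = (55 + j249)/(255 + j249)
|Γ| = 255/356 = 0.715
VSWR = (1 + |Γ|)/(1 − |Γ|) = 1.72/0.285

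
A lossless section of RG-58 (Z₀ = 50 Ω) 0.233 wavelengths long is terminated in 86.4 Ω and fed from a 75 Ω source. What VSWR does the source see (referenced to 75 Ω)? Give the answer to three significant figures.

βl = 2π × 0.233 = 83.9°
tan(βl) = 9.33
Z_in = Z_0·(Z_L + jZ_0·tanβl)/(Z_0 + jZ_L·tanβl) = 29.2 − j3.55 Ω
Γ_s = (Z_in − Z_s)/(Z_in + Z_s) = (-45.8 − j3.55)/(104 − j3.55), |Γ_s| = 0.441
VSWR = (1 + |Γ_s|)/(1 − |Γ_s|)

VSWR ≈ 2.58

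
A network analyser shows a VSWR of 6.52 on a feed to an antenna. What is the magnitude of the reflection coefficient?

|Γ| ≈ 0.734

|Γ| = (S − 1)/(S + 1) = (6.52 − 1)/(6.52 + 1) = 5.52/7.52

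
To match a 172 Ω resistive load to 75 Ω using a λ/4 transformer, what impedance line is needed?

Z_qwt ≈ 114 Ω

Z_qwt = √(Z_0·R_L) = √(75 × 172) = √12900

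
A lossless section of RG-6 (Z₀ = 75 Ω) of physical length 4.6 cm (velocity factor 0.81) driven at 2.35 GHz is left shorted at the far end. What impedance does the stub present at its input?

Z_in ≈ −j27.1 Ω

λ = v/f = 0.81·c / 2.35 GHz = 0.103 m
βl = 2π·l/λ = 2π × 0.445 = 160°
tan(βl) = -0.361
For a shorted stub, Z_in = jZ_0·tan(βl)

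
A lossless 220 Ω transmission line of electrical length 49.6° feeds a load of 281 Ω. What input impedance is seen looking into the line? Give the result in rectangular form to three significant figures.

Z_in ≈ 206 − j50.2 Ω

tan(βl) = tan(49.6°) = 1.17
Z_in = Z_0·(Z_L + jZ_0·tanβl)/(Z_0 + jZ_L·tanβl)
     = 220·(281 + j258)/(220 + j330)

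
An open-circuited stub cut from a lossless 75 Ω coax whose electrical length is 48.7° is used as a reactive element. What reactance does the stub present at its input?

X_in ≈ -65.9 Ω (capacitive)

tan(βl) = 1.14
For an open-circuited stub, Z_in = −jZ_0·cot(βl) = −jZ_0/tan(βl)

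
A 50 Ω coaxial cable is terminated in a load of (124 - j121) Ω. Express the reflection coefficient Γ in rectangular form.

Γ ≈ 0.613 − j0.269

Γ = (Z_L − Z_0)/(Z_L + Z_0) = (74 − j121)/(174 − j121)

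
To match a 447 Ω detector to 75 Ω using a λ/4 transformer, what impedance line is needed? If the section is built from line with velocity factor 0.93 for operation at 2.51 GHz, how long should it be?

Z_qwt = √(Z_0·R_L) = √(75 × 447) = √33520
λ = 0.93·c/f = 0.111 m, so l = λ/4 = 0.0278 m

Z_qwt ≈ 183 Ω; length ≈ 2.78 cm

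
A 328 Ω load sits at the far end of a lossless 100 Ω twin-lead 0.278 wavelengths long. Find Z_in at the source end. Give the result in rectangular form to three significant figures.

βl = 2π × 0.278 = 100°
tan(βl) = tan(100°) = -5.63
Z_in = Z_0·(Z_L + jZ_0·tanβl)/(Z_0 + jZ_L·tanβl)
     = 100·(328 − j563)/(100 − j1850)

Z_in ≈ 31.4 + j16.1 Ω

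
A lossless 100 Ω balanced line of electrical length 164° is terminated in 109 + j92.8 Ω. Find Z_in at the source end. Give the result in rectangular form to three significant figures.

Z_in ≈ 69.4 + j67.8 Ω

tan(βl) = tan(164°) = -0.287
Z_in = Z_0·(Z_L + jZ_0·tanβl)/(Z_0 + jZ_L·tanβl)
     = 100·(109 + j64.1)/(127 − j31.3)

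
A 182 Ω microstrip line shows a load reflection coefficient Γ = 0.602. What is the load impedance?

Z_L ≈ 733 Ω

Z_L = Z_0·(1 + Γ)/(1 − Γ) = 182·(1.6)/(0.398)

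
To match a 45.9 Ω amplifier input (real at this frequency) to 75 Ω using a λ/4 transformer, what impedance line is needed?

Z_qwt = √(Z_0·R_L) = √(75 × 45.9) = √3442

Z_qwt ≈ 58.7 Ω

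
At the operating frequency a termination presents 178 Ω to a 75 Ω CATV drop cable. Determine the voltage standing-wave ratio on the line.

Γ = (178 − 75)/(178 + 75) = 0.407
VSWR = (1 + 0.407)/(1 − 0.407)

VSWR ≈ 2.37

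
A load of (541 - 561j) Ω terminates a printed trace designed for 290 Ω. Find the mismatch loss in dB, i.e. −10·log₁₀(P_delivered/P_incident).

Γ = (251 − j561)/(831 − j561), |Γ| = 0.613
|Γ|² = 0.376, so P_del/P_inc = 1 − |Γ|² = 0.624
ML = −10·log₁₀(1 − |Γ|²)

mismatch loss ≈ 2.05 dB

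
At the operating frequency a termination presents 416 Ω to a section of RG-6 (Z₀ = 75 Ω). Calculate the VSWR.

VSWR ≈ 5.55

Γ = (416 − 75)/(416 + 75) = 0.695
VSWR = (1 + 0.695)/(1 − 0.695)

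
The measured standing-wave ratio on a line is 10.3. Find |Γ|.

|Γ| ≈ 0.823

|Γ| = (S − 1)/(S + 1) = (10.3 − 1)/(10.3 + 1) = 9.3/11.3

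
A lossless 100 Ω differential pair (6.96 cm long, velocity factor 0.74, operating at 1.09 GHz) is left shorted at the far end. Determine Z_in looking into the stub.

λ = v/f = 0.74·c / 1.09 GHz = 0.204 m
βl = 2π·l/λ = 2π × 0.342 = 123°
tan(βl) = -1.54
For a shorted stub, Z_in = jZ_0·tan(βl)

Z_in ≈ −j154 Ω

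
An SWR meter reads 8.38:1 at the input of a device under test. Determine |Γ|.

|Γ| ≈ 0.787

|Γ| = (S − 1)/(S + 1) = (8.38 − 1)/(8.38 + 1) = 7.38/9.38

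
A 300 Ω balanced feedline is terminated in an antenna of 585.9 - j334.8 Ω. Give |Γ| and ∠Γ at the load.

Γ ≈ 0.465 ∠ -28.8°

Γ = (Z_L − Z_0)/(Z_L + Z_0) = (285.9 − j334.8)/(885.9 − j334.8)
|Γ| = 440/947 = 0.465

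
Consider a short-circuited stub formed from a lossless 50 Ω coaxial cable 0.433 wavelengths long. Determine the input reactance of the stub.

X_in ≈ -22.4 Ω (capacitive)

βl = 2π × 0.433 = 156°
tan(βl) = -0.448
For a short-circuited stub, Z_in = jZ_0·tan(βl)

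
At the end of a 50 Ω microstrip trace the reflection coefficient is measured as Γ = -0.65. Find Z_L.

Z_L = Z_0·(1 + Γ)/(1 − Γ) = 50·(0.35)/(1.65)

Z_L ≈ 10.6 Ω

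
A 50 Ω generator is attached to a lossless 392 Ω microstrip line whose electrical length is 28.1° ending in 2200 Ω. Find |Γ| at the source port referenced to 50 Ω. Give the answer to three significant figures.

tan(βl) = 0.534
Z_in = Z_0·(Z_L + jZ_0·tanβl)/(Z_0 + jZ_L·tanβl) = 283 − j640 Ω
Γ_s = (Z_in − Z_s)/(Z_in + Z_s) = (233 − j640)/(333 − j640), |Γ_s| = 0.944

|Γ| ≈ 0.944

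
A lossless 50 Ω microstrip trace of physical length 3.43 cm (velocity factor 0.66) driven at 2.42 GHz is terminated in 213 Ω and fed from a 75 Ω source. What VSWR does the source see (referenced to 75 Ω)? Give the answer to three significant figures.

λ = v/f = 0.66·c / 2.42 GHz = 0.0818 m
βl = 2π·l/λ = 2π × 0.419 = 151°
tan(βl) = -0.556
Z_in = Z_0·(Z_L + jZ_0·tanβl)/(Z_0 + jZ_L·tanβl) = 42.2 + j72.1 Ω
Γ_s = (Z_in − Z_s)/(Z_in + Z_s) = (-32.8 + j72.1)/(117 + j72.1), |Γ_s| = 0.576
VSWR = (1 + |Γ_s|)/(1 − |Γ_s|)

VSWR ≈ 3.72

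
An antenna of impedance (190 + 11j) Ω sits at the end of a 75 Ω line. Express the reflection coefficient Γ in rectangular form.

Γ = (Z_L − Z_0)/(Z_L + Z_0) = (115 + j11)/(265 + j11)

Γ ≈ 0.435 + j0.0235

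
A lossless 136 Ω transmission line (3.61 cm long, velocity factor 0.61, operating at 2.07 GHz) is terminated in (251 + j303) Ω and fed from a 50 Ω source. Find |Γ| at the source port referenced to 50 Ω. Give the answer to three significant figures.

λ = v/f = 0.61·c / 2.07 GHz = 0.0884 m
βl = 2π·l/λ = 2π × 0.408 = 147°
tan(βl) = -0.649
Z_in = Z_0·(Z_L + jZ_0·tanβl)/(Z_0 + jZ_L·tanβl) = 48.1 + j111 Ω
Γ_s = (Z_in − Z_s)/(Z_in + Z_s) = (-1.92 + j111)/(98.1 + j111), |Γ_s| = 0.75

|Γ| ≈ 0.75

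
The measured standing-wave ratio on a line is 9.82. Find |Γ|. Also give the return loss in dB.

|Γ| ≈ 0.815; return loss ≈ 1.78 dB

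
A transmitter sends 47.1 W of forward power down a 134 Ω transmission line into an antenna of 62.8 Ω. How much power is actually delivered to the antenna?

P_delivered ≈ 40.9 W

Γ = (62.8 − 134)/(62.8 + 134) = -0.362
|Γ|² = 0.131
P_refl = |Γ|²·P_inc = 6.16 W, P_del = (1 − |Γ|²)·P_inc = 40.9 W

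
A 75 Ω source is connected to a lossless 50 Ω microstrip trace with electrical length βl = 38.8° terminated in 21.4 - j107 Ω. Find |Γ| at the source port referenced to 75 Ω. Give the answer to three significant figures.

tan(βl) = 0.804
Z_in = Z_0·(Z_L + jZ_0·tanβl)/(Z_0 + jZ_L·tanβl) = 4.69 − j25.1 Ω
Γ_s = (Z_in − Z_s)/(Z_in + Z_s) = (-70.3 − j25.1)/(79.7 − j25.1), |Γ_s| = 0.894

|Γ| ≈ 0.894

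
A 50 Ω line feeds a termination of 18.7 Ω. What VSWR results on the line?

For a purely resistive load, VSWR = R_L/Z_0 or Z_0/R_L (whichever > 1) = 50/18.7

VSWR ≈ 2.67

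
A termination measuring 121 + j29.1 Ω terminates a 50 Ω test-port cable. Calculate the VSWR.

VSWR ≈ 2.59

Γ = (Z_L − Z_0)/(Z_L + Z_0) = (71 + j29.1)/(171 + j29.1)
|Γ| = 76.7/173 = 0.442
VSWR = (1 + |Γ|)/(1 − |Γ|) = 1.44/0.558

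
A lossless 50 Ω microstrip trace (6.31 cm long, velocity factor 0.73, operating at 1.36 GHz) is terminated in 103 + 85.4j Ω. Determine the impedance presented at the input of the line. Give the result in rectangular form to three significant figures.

Z_in ≈ 20.2 + j33 Ω

λ = v/f = 0.73·c / 1.36 GHz = 0.161 m
βl = 2π·l/λ = 2π × 0.392 = 141°
tan(βl) = tan(141°) = -0.808
Z_in = Z_0·(Z_L + jZ_0·tanβl)/(Z_0 + jZ_L·tanβl)
     = 50·(103 + j45)/(119 − j83.2)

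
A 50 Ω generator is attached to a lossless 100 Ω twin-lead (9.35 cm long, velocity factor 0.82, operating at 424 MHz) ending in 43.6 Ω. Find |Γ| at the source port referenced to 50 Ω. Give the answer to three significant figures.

|Γ| ≈ 0.58

λ = v/f = 0.82·c / 424 MHz = 0.58 m
βl = 2π·l/λ = 2π × 0.161 = 58°
tan(βl) = 1.6
Z_in = Z_0·(Z_L + jZ_0·tanβl)/(Z_0 + jZ_L·tanβl) = 104 + j87.2 Ω
Γ_s = (Z_in − Z_s)/(Z_in + Z_s) = (54.5 + j87.2)/(154 + j87.2), |Γ_s| = 0.58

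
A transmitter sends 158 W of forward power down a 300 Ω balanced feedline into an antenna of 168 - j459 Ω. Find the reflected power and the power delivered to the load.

P_reflected ≈ 83.9 W; P_delivered ≈ 74.1 W

|Γ| = |(-132 − j459)/(468 − j459)| = 0.729
|Γ|² = 0.531
P_refl = |Γ|²·P_inc = 83.9 W, P_del = (1 − |Γ|²)·P_inc = 74.1 W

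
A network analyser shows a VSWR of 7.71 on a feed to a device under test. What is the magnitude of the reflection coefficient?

|Γ| ≈ 0.77

|Γ| = (S − 1)/(S + 1) = (7.71 − 1)/(7.71 + 1) = 6.71/8.71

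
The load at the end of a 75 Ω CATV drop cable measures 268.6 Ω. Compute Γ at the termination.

Γ = (Z_L − Z_0)/(Z_L + Z_0) = (268.6 − 75)/(268.6 + 75) = 193.6/343.6

Γ = 0.563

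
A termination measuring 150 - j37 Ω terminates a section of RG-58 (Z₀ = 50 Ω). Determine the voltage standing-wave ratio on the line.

VSWR ≈ 3.2

Γ = (Z_L − Z_0)/(Z_L + Z_0) = (100 − j37)/(200 − j37)
|Γ| = 107/203 = 0.524
VSWR = (1 + |Γ|)/(1 − |Γ|) = 1.52/0.476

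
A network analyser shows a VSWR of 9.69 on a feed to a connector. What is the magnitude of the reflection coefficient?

|Γ| = (S − 1)/(S + 1) = (9.69 − 1)/(9.69 + 1) = 8.69/10.7

|Γ| ≈ 0.813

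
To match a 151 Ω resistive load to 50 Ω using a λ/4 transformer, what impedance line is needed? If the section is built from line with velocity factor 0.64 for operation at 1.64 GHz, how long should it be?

Z_qwt ≈ 86.9 Ω; length ≈ 2.93 cm

Z_qwt = √(Z_0·R_L) = √(50 × 151) = √7550
λ = 0.64·c/f = 0.117 m, so l = λ/4 = 0.0293 m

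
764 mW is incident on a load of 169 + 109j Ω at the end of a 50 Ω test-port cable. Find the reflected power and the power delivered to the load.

|Γ| = |(119 + j109)/(219 + j109)| = 0.66
|Γ|² = 0.435
P_refl = |Γ|²·P_inc = 332 mW, P_del = (1 − |Γ|²)·P_inc = 432 mW

P_reflected ≈ 332 mW; P_delivered ≈ 432 mW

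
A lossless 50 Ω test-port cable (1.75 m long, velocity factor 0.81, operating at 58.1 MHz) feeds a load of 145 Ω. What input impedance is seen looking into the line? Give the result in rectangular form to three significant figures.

Z_in ≈ 52.1 + j56.9 Ω

λ = v/f = 0.81·c / 58.1 MHz = 4.18 m
βl = 2π·l/λ = 2π × 0.418 = 151°
tan(βl) = tan(151°) = -0.563
Z_in = Z_0·(Z_L + jZ_0·tanβl)/(Z_0 + jZ_L·tanβl)
     = 50·(145 − j28.1)/(50 − j81.6)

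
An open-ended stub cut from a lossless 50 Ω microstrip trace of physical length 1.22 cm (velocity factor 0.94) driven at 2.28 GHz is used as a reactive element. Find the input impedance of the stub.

Z_in ≈ −j70.1 Ω

λ = v/f = 0.94·c / 2.28 GHz = 0.124 m
βl = 2π·l/λ = 2π × 0.0986 = 35.5°
tan(βl) = 0.714
For an open-ended stub, Z_in = −jZ_0·cot(βl) = −jZ_0/tan(βl)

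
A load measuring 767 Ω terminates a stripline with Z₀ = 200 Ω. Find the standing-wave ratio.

VSWR ≈ 3.83

For a purely resistive load, VSWR = R_L/Z_0 or Z_0/R_L (whichever > 1) = 767/200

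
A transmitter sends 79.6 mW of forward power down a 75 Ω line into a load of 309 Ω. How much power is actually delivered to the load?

Γ = (309 − 75)/(309 + 75) = 0.609
|Γ|² = 0.371
P_refl = |Γ|²·P_inc = 29.6 mW, P_del = (1 − |Γ|²)·P_inc = 50 mW

P_delivered ≈ 50 mW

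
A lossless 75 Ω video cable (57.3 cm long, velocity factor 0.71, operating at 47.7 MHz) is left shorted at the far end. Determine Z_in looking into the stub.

Z_in ≈ +j78.2 Ω

λ = v/f = 0.71·c / 47.7 MHz = 4.47 m
βl = 2π·l/λ = 2π × 0.128 = 46.2°
tan(βl) = 1.04
For a shorted stub, Z_in = jZ_0·tan(βl)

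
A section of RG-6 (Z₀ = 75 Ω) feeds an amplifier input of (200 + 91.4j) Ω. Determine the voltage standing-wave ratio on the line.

VSWR ≈ 3.3

Γ = (Z_L − Z_0)/(Z_L + Z_0) = (125 + j91.4)/(275 + j91.4)
|Γ| = 155/290 = 0.534
VSWR = (1 + |Γ|)/(1 − |Γ|) = 1.53/0.466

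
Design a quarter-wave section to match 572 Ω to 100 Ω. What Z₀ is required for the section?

Z_qwt ≈ 239 Ω

Z_qwt = √(Z_0·R_L) = √(100 × 572) = √57200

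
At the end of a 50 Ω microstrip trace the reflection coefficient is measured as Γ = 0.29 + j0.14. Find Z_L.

Z_L ≈ 85.6 + j26.7 Ω

Z_L = Z_0·(1 + Γ)/(1 − Γ) = 50·(1.29 + j0.14)/(0.71 − j0.14)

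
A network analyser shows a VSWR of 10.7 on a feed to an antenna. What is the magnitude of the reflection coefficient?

|Γ| ≈ 0.829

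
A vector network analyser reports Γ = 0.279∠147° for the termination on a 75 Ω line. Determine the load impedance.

Z_L ≈ 44.7 + j14.7 Ω

Z_L = Z_0·(1 + Γ)/(1 − Γ) = 75·(0.766 + j0.152)/(1.23 − j0.152)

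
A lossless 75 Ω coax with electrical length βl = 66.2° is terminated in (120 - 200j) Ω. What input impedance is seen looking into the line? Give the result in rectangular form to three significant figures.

tan(βl) = tan(66.2°) = 2.27
Z_in = Z_0·(Z_L + jZ_0·tanβl)/(Z_0 + jZ_L·tanβl)
     = 75·(120 − j30)/(528 + j272)

Z_in ≈ 11.7 − j10.3 Ω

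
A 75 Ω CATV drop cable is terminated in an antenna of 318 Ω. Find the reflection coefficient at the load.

Γ = 0.618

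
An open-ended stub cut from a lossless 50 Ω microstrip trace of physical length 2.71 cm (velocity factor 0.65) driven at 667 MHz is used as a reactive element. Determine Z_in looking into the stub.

Z_in ≈ −j75.9 Ω

λ = v/f = 0.65·c / 667 MHz = 0.292 m
βl = 2π·l/λ = 2π × 0.0927 = 33.4°
tan(βl) = 0.659
For an open-ended stub, Z_in = −jZ_0·cot(βl) = −jZ_0/tan(βl)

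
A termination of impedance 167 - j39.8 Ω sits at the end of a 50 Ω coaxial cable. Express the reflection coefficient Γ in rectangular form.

Γ = (Z_L − Z_0)/(Z_L + Z_0) = (117 − j39.8)/(217 − j39.8)

Γ ≈ 0.554 − j0.0818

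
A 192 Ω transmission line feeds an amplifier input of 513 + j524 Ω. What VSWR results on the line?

Γ = (Z_L − Z_0)/(Z_L + Z_0) = (321 + j524)/(705 + j524)
|Γ| = 615/878 = 0.7
VSWR = (1 + |Γ|)/(1 − |Γ|) = 1.7/0.3

VSWR ≈ 5.66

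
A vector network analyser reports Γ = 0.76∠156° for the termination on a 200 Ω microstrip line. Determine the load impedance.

Z_L ≈ 28.5 + j41.7 Ω

Z_L = Z_0·(1 + Γ)/(1 − Γ) = 200·(0.306 + j0.309)/(1.69 − j0.309)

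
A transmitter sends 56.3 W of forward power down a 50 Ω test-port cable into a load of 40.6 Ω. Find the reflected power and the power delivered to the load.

P_reflected ≈ 0.606 W; P_delivered ≈ 55.7 W

Γ = (40.6 − 50)/(40.6 + 50) = -0.104
|Γ|² = 0.0108
P_refl = |Γ|²·P_inc = 0.606 W, P_del = (1 − |Γ|²)·P_inc = 55.7 W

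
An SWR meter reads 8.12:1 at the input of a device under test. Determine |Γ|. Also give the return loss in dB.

|Γ| = (S − 1)/(S + 1) = (8.12 − 1)/(8.12 + 1) = 7.12/9.12
RL = −20·log₁₀|Γ| = −20·log₁₀(0.781)

|Γ| ≈ 0.781; return loss ≈ 2.15 dB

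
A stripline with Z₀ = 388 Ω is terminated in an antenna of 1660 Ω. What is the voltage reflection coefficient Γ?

Γ = (Z_L − Z_0)/(Z_L + Z_0) = (1660 − 388)/(1660 + 388) = 1272/2048

Γ = 0.621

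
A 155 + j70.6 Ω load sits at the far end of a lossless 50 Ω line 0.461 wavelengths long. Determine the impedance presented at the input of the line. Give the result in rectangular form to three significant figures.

βl = 2π × 0.461 = 166°
tan(βl) = tan(166°) = -0.25
Z_in = Z_0·(Z_L + jZ_0·tanβl)/(Z_0 + jZ_L·tanβl)
     = 50·(155 + j58.1)/(67.7 − j38.8)

Z_in ≈ 67.7 + j81.7 Ω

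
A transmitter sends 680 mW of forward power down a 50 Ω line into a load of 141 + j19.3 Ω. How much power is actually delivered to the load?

P_delivered ≈ 520 mW

|Γ| = |(91 + j19.3)/(191 + j19.3)| = 0.485
|Γ|² = 0.235
P_refl = |Γ|²·P_inc = 160 mW, P_del = (1 − |Γ|²)·P_inc = 520 mW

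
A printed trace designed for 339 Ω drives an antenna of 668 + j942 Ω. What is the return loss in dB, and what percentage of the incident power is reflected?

RL ≈ 2.81 dB; 52.4% of incident power reflected

Γ = (329 + j942)/(1007 + j942), |Γ| = 0.724
RL = −20·log₁₀(0.724) = 2.81 dB
P_refl/P_inc = |Γ|² = 0.524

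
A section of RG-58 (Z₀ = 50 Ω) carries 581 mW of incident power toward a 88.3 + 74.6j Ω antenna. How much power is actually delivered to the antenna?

P_delivered ≈ 416 mW

|Γ| = |(38.3 + j74.6)/(138.3 + j74.6)| = 0.534
|Γ|² = 0.285
P_refl = |Γ|²·P_inc = 165 mW, P_del = (1 − |Γ|²)·P_inc = 416 mW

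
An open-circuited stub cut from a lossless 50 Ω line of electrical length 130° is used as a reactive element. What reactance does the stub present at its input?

X_in ≈ 42 Ω (inductive)

tan(βl) = -1.19
For an open-circuited stub, Z_in = −jZ_0·cot(βl) = −jZ_0/tan(βl)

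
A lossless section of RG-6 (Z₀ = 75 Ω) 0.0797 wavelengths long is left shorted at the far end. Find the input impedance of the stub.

βl = 2π × 0.0797 = 28.7°
tan(βl) = 0.547
For a shorted stub, Z_in = jZ_0·tan(βl)

Z_in ≈ +j41 Ω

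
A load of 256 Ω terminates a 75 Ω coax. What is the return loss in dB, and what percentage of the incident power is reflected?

Γ = (256 − 75)/(256 + 75) = 0.547
RL = −20·log₁₀(0.547) = 5.24 dB
P_refl/P_inc = |Γ|² = 0.299

RL ≈ 5.24 dB; 29.9% of incident power reflected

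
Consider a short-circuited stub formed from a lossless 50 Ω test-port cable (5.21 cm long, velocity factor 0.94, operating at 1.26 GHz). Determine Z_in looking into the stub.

Z_in ≈ +j461 Ω

λ = v/f = 0.94·c / 1.26 GHz = 0.224 m
βl = 2π·l/λ = 2π × 0.233 = 83.8°
tan(βl) = 9.21
For a short-circuited stub, Z_in = jZ_0·tan(βl)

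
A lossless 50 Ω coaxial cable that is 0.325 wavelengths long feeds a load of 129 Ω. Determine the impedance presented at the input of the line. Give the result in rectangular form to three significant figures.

Z_in ≈ 23.5 + j20.8 Ω

βl = 2π × 0.325 = 117°
tan(βl) = tan(117°) = -1.96
Z_in = Z_0·(Z_L + jZ_0·tanβl)/(Z_0 + jZ_L·tanβl)
     = 50·(129 − j98.1)/(50 − j253)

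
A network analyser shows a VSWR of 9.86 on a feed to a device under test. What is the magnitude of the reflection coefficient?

|Γ| = (S − 1)/(S + 1) = (9.86 − 1)/(9.86 + 1) = 8.86/10.9

|Γ| ≈ 0.816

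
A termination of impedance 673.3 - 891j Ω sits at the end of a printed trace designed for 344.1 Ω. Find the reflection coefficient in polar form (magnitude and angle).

Γ ≈ 0.702 ∠ -28.5°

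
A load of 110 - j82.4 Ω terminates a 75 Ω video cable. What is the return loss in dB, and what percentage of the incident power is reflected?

RL ≈ 7.09 dB; 19.5% of incident power reflected

Γ = (35 − j82.4)/(185 − j82.4), |Γ| = 0.442
RL = −20·log₁₀(0.442) = 7.09 dB
P_refl/P_inc = |Γ|² = 0.195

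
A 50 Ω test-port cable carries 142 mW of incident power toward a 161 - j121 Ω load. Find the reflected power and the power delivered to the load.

|Γ| = |(111 − j121)/(211 − j121)| = 0.675
|Γ|² = 0.456
P_refl = |Γ|²·P_inc = 64.7 mW, P_del = (1 − |Γ|²)·P_inc = 77.3 mW

P_reflected ≈ 64.7 mW; P_delivered ≈ 77.3 mW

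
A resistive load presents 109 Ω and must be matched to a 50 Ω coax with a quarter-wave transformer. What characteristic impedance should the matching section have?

Z_qwt ≈ 73.8 Ω

Z_qwt = √(Z_0·R_L) = √(50 × 109) = √5450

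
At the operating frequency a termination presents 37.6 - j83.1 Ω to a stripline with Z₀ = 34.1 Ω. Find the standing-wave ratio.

VSWR ≈ 7.26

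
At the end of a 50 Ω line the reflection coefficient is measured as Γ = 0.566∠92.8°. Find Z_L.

Z_L = Z_0·(1 + Γ)/(1 − Γ) = 50·(0.972 + j0.565)/(1.03 − j0.565)

Z_L ≈ 24.7 + j41.1 Ω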